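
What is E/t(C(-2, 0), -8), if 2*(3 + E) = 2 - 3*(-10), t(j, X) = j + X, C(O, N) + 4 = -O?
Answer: -13/10 ≈ -1.3000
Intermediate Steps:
C(O, N) = -4 - O
t(j, X) = X + j
E = 13 (E = -3 + (2 - 3*(-10))/2 = -3 + (2 + 30)/2 = -3 + (1/2)*32 = -3 + 16 = 13)
E/t(C(-2, 0), -8) = 13/(-8 + (-4 - 1*(-2))) = 13/(-8 + (-4 + 2)) = 13/(-8 - 2) = 13/(-10) = 13*(-1/10) = -13/10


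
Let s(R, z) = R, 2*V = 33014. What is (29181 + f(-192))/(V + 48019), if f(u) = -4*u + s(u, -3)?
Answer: 4251/9218 ≈ 0.46116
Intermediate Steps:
V = 16507 (V = (½)*33014 = 16507)
f(u) = -3*u (f(u) = -4*u + u = -3*u)
(29181 + f(-192))/(V + 48019) = (29181 - 3*(-192))/(16507 + 48019) = (29181 + 576)/64526 = 29757*(1/64526) = 4251/9218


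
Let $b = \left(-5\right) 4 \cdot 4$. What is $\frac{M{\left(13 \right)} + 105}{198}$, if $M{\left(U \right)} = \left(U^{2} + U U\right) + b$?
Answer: $\frac{11}{6} \approx 1.8333$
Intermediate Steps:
$b = -80$ ($b = \left(-20\right) 4 = -80$)
$M{\left(U \right)} = -80 + 2 U^{2}$ ($M{\left(U \right)} = \left(U^{2} + U U\right) - 80 = \left(U^{2} + U^{2}\right) - 80 = 2 U^{2} - 80 = -80 + 2 U^{2}$)
$\frac{M{\left(13 \right)} + 105}{198} = \frac{\left(-80 + 2 \cdot 13^{2}\right) + 105}{198} = \left(\left(-80 + 2 \cdot 169\right) + 105\right) \frac{1}{198} = \left(\left(-80 + 338\right) + 105\right) \frac{1}{198} = \left(258 + 105\right) \frac{1}{198} = 363 \cdot \frac{1}{198} = \frac{11}{6}$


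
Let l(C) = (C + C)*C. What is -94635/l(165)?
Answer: -2103/1210 ≈ -1.7380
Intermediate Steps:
l(C) = 2*C² (l(C) = (2*C)*C = 2*C²)
-94635/l(165) = -94635/(2*165²) = -94635/(2*27225) = -94635/54450 = -94635*1/54450 = -2103/1210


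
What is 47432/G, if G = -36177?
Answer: -47432/36177 ≈ -1.3111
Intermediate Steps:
47432/G = 47432/(-36177) = 47432*(-1/36177) = -47432/36177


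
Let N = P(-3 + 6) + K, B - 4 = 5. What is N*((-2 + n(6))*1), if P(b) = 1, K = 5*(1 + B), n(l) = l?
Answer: 204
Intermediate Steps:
B = 9 (B = 4 + 5 = 9)
K = 50 (K = 5*(1 + 9) = 5*10 = 50)
N = 51 (N = 1 + 50 = 51)
N*((-2 + n(6))*1) = 51*((-2 + 6)*1) = 51*(4*1) = 51*4 = 204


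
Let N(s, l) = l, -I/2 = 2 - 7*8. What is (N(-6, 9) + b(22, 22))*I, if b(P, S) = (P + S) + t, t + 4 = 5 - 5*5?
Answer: 3132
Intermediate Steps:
I = 108 (I = -2*(2 - 7*8) = -2*(2 - 56) = -2*(-54) = 108)
t = -24 (t = -4 + (5 - 5*5) = -4 + (5 - 25) = -4 - 20 = -24)
b(P, S) = -24 + P + S (b(P, S) = (P + S) - 24 = -24 + P + S)
(N(-6, 9) + b(22, 22))*I = (9 + (-24 + 22 + 22))*108 = (9 + 20)*108 = 29*108 = 3132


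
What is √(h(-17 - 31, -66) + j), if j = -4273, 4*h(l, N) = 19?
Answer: 3*I*√1897/2 ≈ 65.332*I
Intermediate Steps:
h(l, N) = 19/4 (h(l, N) = (¼)*19 = 19/4)
√(h(-17 - 31, -66) + j) = √(19/4 - 4273) = √(-17073/4) = 3*I*√1897/2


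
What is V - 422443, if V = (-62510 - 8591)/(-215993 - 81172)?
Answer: -125535202994/297165 ≈ -4.2244e+5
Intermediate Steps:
V = 71101/297165 (V = -71101/(-297165) = -71101*(-1/297165) = 71101/297165 ≈ 0.23926)
V - 422443 = 71101/297165 - 422443 = -125535202994/297165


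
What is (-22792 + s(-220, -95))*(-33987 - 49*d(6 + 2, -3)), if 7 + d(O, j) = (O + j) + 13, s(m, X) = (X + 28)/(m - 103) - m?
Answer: 251718328414/323 ≈ 7.7931e+8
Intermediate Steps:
s(m, X) = -m + (28 + X)/(-103 + m) (s(m, X) = (28 + X)/(-103 + m) - m = -m + (28 + X)/(-103 + m))
d(O, j) = 6 + O + j (d(O, j) = -7 + ((O + j) + 13) = -7 + (13 + O + j) = 6 + O + j)
(-22792 + s(-220, -95))*(-33987 - 49*d(6 + 2, -3)) = (-22792 + (28 - 95 - 1*(-220)**2 + 103*(-220))/(-103 - 220))*(-33987 - 49*(6 + (6 + 2) - 3)) = (-22792 + (28 - 95 - 1*48400 - 22660)/(-323))*(-33987 - 49*(6 + 8 - 3)) = (-22792 - (28 - 95 - 48400 - 22660)/323)*(-33987 - 49*11) = (-22792 - 1/323*(-71127))*(-33987 - 539) = (-22792 + 71127/323)*(-34526) = -7290689/323*(-34526) = 251718328414/323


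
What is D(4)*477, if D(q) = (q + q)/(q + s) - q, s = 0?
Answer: -954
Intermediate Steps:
D(q) = 2 - q (D(q) = (q + q)/(q + 0) - q = (2*q)/q - q = 2 - q)
D(4)*477 = (2 - 1*4)*477 = (2 - 4)*477 = -2*477 = -954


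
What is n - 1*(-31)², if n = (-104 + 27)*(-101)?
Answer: 6816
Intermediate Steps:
n = 7777 (n = -77*(-101) = 7777)
n - 1*(-31)² = 7777 - 1*(-31)² = 7777 - 1*961 = 7777 - 961 = 6816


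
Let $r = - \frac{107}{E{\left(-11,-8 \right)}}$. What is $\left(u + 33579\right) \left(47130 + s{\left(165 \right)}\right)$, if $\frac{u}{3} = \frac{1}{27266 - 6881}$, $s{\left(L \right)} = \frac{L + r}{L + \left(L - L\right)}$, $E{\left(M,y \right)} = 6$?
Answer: $\frac{5323142335679699}{3363525} \approx 1.5826 \cdot 10^{9}$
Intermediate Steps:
$r = - \frac{107}{6} \approx -17.833$
$s{\left(L \right)} = \frac{- \frac{107}{6} + L}{L}$ ($s{\left(L \right)} = \frac{L - \frac{107}{6}}{L + \left(L - L\right)} = \frac{- \frac{107}{6} + L}{L + 0} = \frac{- \frac{107}{6} + L}{L}$)
$u = \frac{1}{6795}$ ($u = \frac{3}{27266 - 6881} = \frac{3}{20385} = 3 \cdot \frac{1}{20385} = \frac{1}{6795} \approx 0.00014717$)
$\left(u + 33579\right) \left(47130 + s{\left(165 \right)}\right) = \left(\frac{1}{6795} + 33579\right) \left(47130 + \frac{- \frac{107}{6} + 165}{165}\right) = \frac{228169306 \left(47130 + \frac{1}{165} \cdot \frac{883}{6}\right)}{6795} = \frac{228169306 \left(47130 + \frac{883}{990}\right)}{6795} = \frac{228169306}{6795} \cdot \frac{46659583}{990} = \frac{5323142335679699}{3363525}$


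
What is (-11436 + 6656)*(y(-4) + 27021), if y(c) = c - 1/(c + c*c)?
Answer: -387422585/3 ≈ -1.2914e+8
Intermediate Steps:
y(c) = c - 1/(c + c²)
(-11436 + 6656)*(y(-4) + 27021) = (-11436 + 6656)*((-1 + (-4)² + (-4)³)/((-4)*(1 - 4)) + 27021) = -4780*(-¼*(-1 + 16 - 64)/(-3) + 27021) = -4780*(-¼*(-⅓)*(-49) + 27021) = -4780*(-49/12 + 27021) = -4780*324203/12 = -387422585/3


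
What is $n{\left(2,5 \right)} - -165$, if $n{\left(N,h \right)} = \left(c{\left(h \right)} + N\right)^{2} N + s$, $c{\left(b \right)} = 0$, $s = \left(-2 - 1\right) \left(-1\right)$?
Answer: $176$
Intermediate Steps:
$s = 3$ ($s = \left(-3\right) \left(-1\right) = 3$)
$n{\left(N,h \right)} = 3 + N^{3}$ ($n{\left(N,h \right)} = \left(0 + N\right)^{2} N + 3 = N^{2} N + 3 = N^{3} + 3 = 3 + N^{3}$)
$n{\left(2,5 \right)} - -165 = \left(3 + 2^{3}\right) - -165 = \left(3 + 8\right) + 165 = 11 + 165 = 176$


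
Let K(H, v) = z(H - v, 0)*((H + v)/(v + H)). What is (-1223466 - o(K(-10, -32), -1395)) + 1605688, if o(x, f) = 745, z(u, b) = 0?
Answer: 381477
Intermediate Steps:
K(H, v) = 0 (K(H, v) = 0*((H + v)/(v + H)) = 0*((H + v)/(H + v)) = 0*1 = 0)
(-1223466 - o(K(-10, -32), -1395)) + 1605688 = (-1223466 - 1*745) + 1605688 = (-1223466 - 745) + 1605688 = -1224211 + 1605688 = 381477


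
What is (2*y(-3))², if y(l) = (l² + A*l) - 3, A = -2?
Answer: 576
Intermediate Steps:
y(l) = -3 + l² - 2*l (y(l) = (l² - 2*l) - 3 = -3 + l² - 2*l)
(2*y(-3))² = (2*(-3 + (-3)² - 2*(-3)))² = (2*(-3 + 9 + 6))² = (2*12)² = 24² = 576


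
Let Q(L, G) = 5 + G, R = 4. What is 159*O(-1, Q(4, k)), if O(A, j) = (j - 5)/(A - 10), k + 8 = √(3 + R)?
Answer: 1272/11 - 159*√7/11 ≈ 77.393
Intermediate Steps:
k = -8 + √7 (k = -8 + √(3 + 4) = -8 + √7 ≈ -5.3542)
O(A, j) = (-5 + j)/(-10 + A)
159*O(-1, Q(4, k)) = 159*((-5 + (5 + (-8 + √7)))/(-10 - 1)) = 159*((-5 + (-3 + √7))/(-11)) = 159*(-(-8 + √7)/11) = 159*(8/11 - √7/11) = 1272/11 - 159*√7/11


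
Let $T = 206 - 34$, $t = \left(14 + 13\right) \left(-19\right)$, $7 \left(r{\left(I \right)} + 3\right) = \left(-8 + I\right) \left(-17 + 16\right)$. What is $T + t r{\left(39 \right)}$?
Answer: $\frac{27880}{7} \approx 3982.9$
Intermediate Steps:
$r{\left(I \right)} = - \frac{13}{7} - \frac{I}{7}$ ($r{\left(I \right)} = -3 + \frac{\left(-8 + I\right) \left(-17 + 16\right)}{7} = -3 + \frac{\left(-8 + I\right) \left(-1\right)}{7} = -3 + \frac{8 - I}{7} = -3 - \left(- \frac{8}{7} + \frac{I}{7}\right) = - \frac{13}{7} - \frac{I}{7}$)
$t = -513$ ($t = 27 \left(-19\right) = -513$)
$T = 172$
$T + t r{\left(39 \right)} = 172 - 513 \left(- \frac{13}{7} - \frac{39}{7}\right) = 172 - - \frac{26676}{7} = 172 + \frac{26676}{7} = \frac{27880}{7}$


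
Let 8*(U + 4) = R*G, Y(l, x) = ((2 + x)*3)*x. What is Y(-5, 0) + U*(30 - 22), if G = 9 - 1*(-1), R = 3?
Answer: -2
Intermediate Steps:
Y(l, x) = x*(6 + 3*x) (Y(l, x) = (6 + 3*x)*x = x*(6 + 3*x))
G = 10 (G = 9 + 1 = 10)
U = -¼ (U = -4 + (3*10)/8 = -4 + (⅛)*30 = -4 + 15/4 = -¼ ≈ -0.25000)
Y(-5, 0) + U*(30 - 22) = 3*0*(2 + 0) - (30 - 22)/4 = 3*0*2 - ¼*8 = 0 - 2 = -2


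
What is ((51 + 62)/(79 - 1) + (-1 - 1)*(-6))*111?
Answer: 38813/26 ≈ 1492.8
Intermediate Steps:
((51 + 62)/(79 - 1) + (-1 - 1)*(-6))*111 = (113/78 - 2*(-6))*111 = (113*(1/78) + 12)*111 = (113/78 + 12)*111 = (1049/78)*111 = 38813/26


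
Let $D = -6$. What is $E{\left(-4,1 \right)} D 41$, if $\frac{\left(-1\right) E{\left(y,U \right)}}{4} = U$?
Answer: $984$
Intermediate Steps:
$E{\left(y,U \right)} = - 4 U$
$E{\left(-4,1 \right)} D 41 = \left(-4\right) 1 \left(-6\right) 41 = \left(-4\right) \left(-6\right) 41 = 24 \cdot 41 = 984$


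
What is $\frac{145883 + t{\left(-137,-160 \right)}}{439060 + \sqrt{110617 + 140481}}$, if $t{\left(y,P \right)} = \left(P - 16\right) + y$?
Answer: $\frac{31956982100}{96386716251} - \frac{72785 \sqrt{251098}}{96386716251} \approx 0.33117$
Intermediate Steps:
$t{\left(y,P \right)} = -16 + P + y$ ($t{\left(y,P \right)} = \left(-16 + P\right) + y = -16 + P + y$)
$\frac{145883 + t{\left(-137,-160 \right)}}{439060 + \sqrt{110617 + 140481}} = \frac{145883 - 313}{439060 + \sqrt{110617 + 140481}} = \frac{145883 - 313}{439060 + \sqrt{251098}} = \frac{145570}{439060 + \sqrt{251098}}$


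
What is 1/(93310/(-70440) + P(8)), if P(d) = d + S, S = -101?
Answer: -7044/664423 ≈ -0.010602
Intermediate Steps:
P(d) = -101 + d (P(d) = d - 101 = -101 + d)
1/(93310/(-70440) + P(8)) = 1/(93310/(-70440) + (-101 + 8)) = 1/(93310*(-1/70440) - 93) = 1/(-9331/7044 - 93) = 1/(-664423/7044) = -7044/664423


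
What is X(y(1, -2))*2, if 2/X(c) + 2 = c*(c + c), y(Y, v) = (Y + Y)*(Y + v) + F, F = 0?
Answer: ⅔ ≈ 0.66667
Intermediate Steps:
y(Y, v) = 2*Y*(Y + v) (y(Y, v) = (Y + Y)*(Y + v) + 0 = (2*Y)*(Y + v) + 0 = 2*Y*(Y + v) + 0 = 2*Y*(Y + v))
X(c) = 2/(-2 + 2*c²) (X(c) = 2/(-2 + c*(c + c)) = 2/(-2 + c*(2*c)) = 2/(-2 + 2*c²))
X(y(1, -2))*2 = 2/(-1 + (2*1*(1 - 2))²) = 2/(-1 + (2*1*(-1))²) = 2/(-1 + (-2)²) = 2/(-1 + 4) = 2/3 = (⅓)*2 = ⅔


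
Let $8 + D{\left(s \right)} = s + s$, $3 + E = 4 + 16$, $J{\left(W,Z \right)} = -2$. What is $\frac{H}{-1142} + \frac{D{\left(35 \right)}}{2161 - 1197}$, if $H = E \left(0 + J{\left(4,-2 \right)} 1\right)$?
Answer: $\frac{25895}{275222} \approx 0.094088$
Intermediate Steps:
$E = 17$ ($E = -3 + \left(4 + 16\right) = -3 + 20 = 17$)
$D{\left(s \right)} = -8 + 2 s$ ($D{\left(s \right)} = -8 + \left(s + s\right) = -8 + 2 s$)
$H = -34$ ($H = 17 \left(0 - 2\right) = 17 \left(-2\right) = -34$)
$\frac{H}{-1142} + \frac{D{\left(35 \right)}}{2161 - 1197} = - \frac{34}{-1142} + \frac{-8 + 2 \cdot 35}{2161 - 1197} = \left(-34\right) \left(- \frac{1}{1142}\right) + \frac{-8 + 70}{964} = \frac{17}{571} + 62 \cdot \frac{1}{964} = \frac{17}{571} + \frac{31}{482} = \frac{25895}{275222}$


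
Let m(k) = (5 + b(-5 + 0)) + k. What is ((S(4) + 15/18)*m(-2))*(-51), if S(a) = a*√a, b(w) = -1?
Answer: -901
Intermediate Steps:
m(k) = 4 + k (m(k) = (5 - 1) + k = 4 + k)
S(a) = a^(3/2)
((S(4) + 15/18)*m(-2))*(-51) = ((4^(3/2) + 15/18)*(4 - 2))*(-51) = ((8 + 15*(1/18))*2)*(-51) = ((8 + ⅚)*2)*(-51) = ((53/6)*2)*(-51) = (53/3)*(-51) = -901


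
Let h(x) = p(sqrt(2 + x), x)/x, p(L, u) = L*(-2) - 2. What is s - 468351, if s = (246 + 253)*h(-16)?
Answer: -3746309/8 + 499*I*sqrt(14)/8 ≈ -4.6829e+5 + 233.39*I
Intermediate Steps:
p(L, u) = -2 - 2*L (p(L, u) = -2*L - 2 = -2 - 2*L)
h(x) = (-2 - 2*sqrt(2 + x))/x
s = 499/8 + 499*I*sqrt(14)/8 (s = (246 + 253)*(2*(-1 - sqrt(2 - 16))/(-16)) = 499*(2*(-1/16)*(-1 - sqrt(-14))) = 499*(2*(-1/16)*(-1 - I*sqrt(14))) = 499*(1/8 + I*sqrt(14)/8) = 499/8 + 499*I*sqrt(14)/8 ≈ 62.375 + 233.39*I)
s - 468351 = (499/8 + 499*I*sqrt(14)/8) - 468351 = -3746309/8 + 499*I*sqrt(14)/8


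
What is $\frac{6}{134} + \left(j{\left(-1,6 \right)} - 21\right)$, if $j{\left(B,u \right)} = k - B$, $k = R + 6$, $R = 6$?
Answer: $- \frac{533}{67} \approx -7.9552$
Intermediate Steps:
$k = 12$ ($k = 6 + 6 = 12$)
$j{\left(B,u \right)} = 12 - B$
$\frac{6}{134} + \left(j{\left(-1,6 \right)} - 21\right) = \frac{6}{134} + \left(\left(12 - -1\right) - 21\right) = 6 \cdot \frac{1}{134} + \left(\left(12 + 1\right) - 21\right) = \frac{3}{67} + \left(13 - 21\right) = \frac{3}{67} - 8 = - \frac{533}{67}$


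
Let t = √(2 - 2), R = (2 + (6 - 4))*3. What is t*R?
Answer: 0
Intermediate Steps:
R = 12 (R = (2 + 2)*3 = 4*3 = 12)
t = 0 (t = √0 = 0)
t*R = 0*12 = 0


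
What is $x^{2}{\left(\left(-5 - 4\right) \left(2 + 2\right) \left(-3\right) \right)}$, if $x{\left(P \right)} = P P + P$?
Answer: $138579984$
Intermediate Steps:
$x{\left(P \right)} = P + P^{2}$ ($x{\left(P \right)} = P^{2} + P = P + P^{2}$)
$x^{2}{\left(\left(-5 - 4\right) \left(2 + 2\right) \left(-3\right) \right)} = \left(\left(-5 - 4\right) \left(2 + 2\right) \left(-3\right) \left(1 + \left(-5 - 4\right) \left(2 + 2\right) \left(-3\right)\right)\right)^{2} = \left(\left(-9\right) 4 \left(-3\right) \left(1 + \left(-9\right) 4 \left(-3\right)\right)\right)^{2} = \left(\left(-36\right) \left(-3\right) \left(1 - -108\right)\right)^{2} = \left(108 \left(1 + 108\right)\right)^{2} = \left(108 \cdot 109\right)^{2} = 11772^{2} = 138579984$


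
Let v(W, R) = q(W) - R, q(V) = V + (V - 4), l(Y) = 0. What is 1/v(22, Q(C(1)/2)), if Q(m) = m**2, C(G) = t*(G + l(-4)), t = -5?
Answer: 4/135 ≈ 0.029630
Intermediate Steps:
C(G) = -5*G (C(G) = -5*(G + 0) = -5*G)
q(V) = -4 + 2*V (q(V) = V + (-4 + V) = -4 + 2*V)
v(W, R) = -4 - R + 2*W (v(W, R) = (-4 + 2*W) - R = -4 - R + 2*W)
1/v(22, Q(C(1)/2)) = 1/(-4 - (-5*1/2)**2 + 2*22) = 1/(-4 - (-5*1/2)**2 + 44) = 1/(-4 - (-5/2)**2 + 44) = 1/(-4 - 1*25/4 + 44) = 1/(-4 - 25/4 + 44) = 1/(135/4) = 4/135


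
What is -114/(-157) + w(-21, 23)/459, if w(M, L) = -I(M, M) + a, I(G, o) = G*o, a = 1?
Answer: -16754/72063 ≈ -0.23249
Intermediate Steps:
w(M, L) = 1 - M**2 (w(M, L) = -M*M + 1 = -M**2 + 1 = 1 - M**2)
-114/(-157) + w(-21, 23)/459 = -114/(-157) + (1 - 1*(-21)**2)/459 = -114*(-1/157) + (1 - 1*441)*(1/459) = 114/157 + (1 - 441)*(1/459) = 114/157 - 440*1/459 = 114/157 - 440/459 = -16754/72063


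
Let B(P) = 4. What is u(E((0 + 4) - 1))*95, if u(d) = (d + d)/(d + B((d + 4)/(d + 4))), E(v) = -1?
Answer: -190/3 ≈ -63.333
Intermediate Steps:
u(d) = 2*d/(4 + d) (u(d) = (d + d)/(d + 4) = (2*d)/(4 + d) = 2*d/(4 + d))
u(E((0 + 4) - 1))*95 = (2*(-1)/(4 - 1))*95 = (2*(-1)/3)*95 = (2*(-1)*(1/3))*95 = -2/3*95 = -190/3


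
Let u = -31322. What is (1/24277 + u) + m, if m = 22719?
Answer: -208855030/24277 ≈ -8603.0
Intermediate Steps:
(1/24277 + u) + m = (1/24277 - 31322) + 22719 = -760404193/24277 + 22719 = -208855030/24277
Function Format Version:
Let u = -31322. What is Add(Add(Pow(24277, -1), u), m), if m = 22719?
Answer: Rational(-208855030, 24277) ≈ -8603.0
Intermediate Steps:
Add(Add(Pow(24277, -1), u), m) = Add(Add(Pow(24277, -1), -31322), 22719) = Add(Add(Rational(1, 24277), -31322), 22719) = Add(Rational(-760404193, 24277), 22719) = Rational(-208855030, 24277)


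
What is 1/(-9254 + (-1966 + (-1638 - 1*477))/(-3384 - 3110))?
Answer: -6494/60091395 ≈ -0.00010807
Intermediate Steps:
1/(-9254 + (-1966 + (-1638 - 1*477))/(-3384 - 3110)) = 1/(-9254 + (-1966 + (-1638 - 477))/(-6494)) = 1/(-9254 + (-1966 - 2115)*(-1/6494)) = 1/(-9254 - 4081*(-1/6494)) = 1/(-9254 + 4081/6494) = 1/(-60091395/6494) = -6494/60091395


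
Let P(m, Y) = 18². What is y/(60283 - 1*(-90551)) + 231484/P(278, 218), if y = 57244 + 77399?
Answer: 2913273499/4072518 ≈ 715.35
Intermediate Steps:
P(m, Y) = 324
y = 134643
y/(60283 - 1*(-90551)) + 231484/P(278, 218) = 134643/(60283 - 1*(-90551)) + 231484/324 = 134643/(60283 + 90551) + 231484*(1/324) = 134643/150834 + 57871/81 = 134643*(1/150834) + 57871/81 = 44881/50278 + 57871/81 = 2913273499/4072518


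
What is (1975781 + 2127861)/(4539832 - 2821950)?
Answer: 2051821/858941 ≈ 2.3888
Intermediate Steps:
(1975781 + 2127861)/(4539832 - 2821950) = 4103642/1717882 = 4103642*(1/1717882) = 2051821/858941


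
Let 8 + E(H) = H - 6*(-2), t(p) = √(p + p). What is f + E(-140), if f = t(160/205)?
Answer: -136 + 8*√41/41 ≈ -134.75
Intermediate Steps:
t(p) = √2*√p (t(p) = √(2*p) = √2*√p)
f = 8*√41/41 (f = √2*√(160/205) = √2*√(160*(1/205)) = √2*√(32/41) = √2*(4*√82/41) = 8*√41/41 ≈ 1.2494)
E(H) = 4 + H (E(H) = -8 + (H - 6*(-2)) = -8 + (H + 12) = -8 + (12 + H) = 4 + H)
f + E(-140) = 8*√41/41 + (4 - 140) = 8*√41/41 - 136 = -136 + 8*√41/41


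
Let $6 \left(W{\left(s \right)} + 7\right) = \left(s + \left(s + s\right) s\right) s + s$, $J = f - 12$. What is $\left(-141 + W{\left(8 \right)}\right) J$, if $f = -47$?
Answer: $- \frac{6136}{3} \approx -2045.3$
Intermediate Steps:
$J = -59$ ($J = -47 - 12 = -59$)
$W{\left(s \right)} = -7 + \frac{s}{6} + \frac{s \left(s + 2 s^{2}\right)}{6}$ ($W{\left(s \right)} = -7 + \frac{\left(s + \left(s + s\right) s\right) s + s}{6} = -7 + \frac{\left(s + 2 s s\right) s + s}{6} = -7 + \frac{\left(s + 2 s^{2}\right) s + s}{6} = -7 + \frac{s \left(s + 2 s^{2}\right) + s}{6} = -7 + \frac{s + s \left(s + 2 s^{2}\right)}{6} = -7 + \left(\frac{s}{6} + \frac{s \left(s + 2 s^{2}\right)}{6}\right) = -7 + \frac{s}{6} + \frac{s \left(s + 2 s^{2}\right)}{6}$)
$\left(-141 + W{\left(8 \right)}\right) J = \left(-141 + \left(-7 + \frac{8^{3}}{3} + \frac{1}{6} \cdot 8 + \frac{8^{2}}{6}\right)\right) \left(-59\right) = \left(-141 + \left(-7 + \frac{1}{3} \cdot 512 + \frac{4}{3} + \frac{1}{6} \cdot 64\right)\right) \left(-59\right) = \left(-141 + \left(-7 + \frac{512}{3} + \frac{4}{3} + \frac{32}{3}\right)\right) \left(-59\right) = \left(-141 + \frac{527}{3}\right) \left(-59\right) = \frac{104}{3} \left(-59\right) = - \frac{6136}{3}$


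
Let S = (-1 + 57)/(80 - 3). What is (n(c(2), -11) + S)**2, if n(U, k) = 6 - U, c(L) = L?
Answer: 2704/121 ≈ 22.347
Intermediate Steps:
S = 8/11 (S = 56/77 = 56*(1/77) = 8/11 ≈ 0.72727)
(n(c(2), -11) + S)**2 = ((6 - 1*2) + 8/11)**2 = ((6 - 2) + 8/11)**2 = (4 + 8/11)**2 = (52/11)**2 = 2704/121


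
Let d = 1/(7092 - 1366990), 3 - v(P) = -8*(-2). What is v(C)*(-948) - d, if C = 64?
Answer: 16759382953/1359898 ≈ 12324.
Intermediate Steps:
v(P) = -13 (v(P) = 3 - (-1)*8*(-2) = 3 - (-1)*(-16) = 3 - 1*16 = 3 - 16 = -13)
d = -1/1359898 (d = 1/(-1359898) = -1/1359898 ≈ -7.3535e-7)
v(C)*(-948) - d = -13*(-948) - 1*(-1/1359898) = 12324 + 1/1359898 = 16759382953/1359898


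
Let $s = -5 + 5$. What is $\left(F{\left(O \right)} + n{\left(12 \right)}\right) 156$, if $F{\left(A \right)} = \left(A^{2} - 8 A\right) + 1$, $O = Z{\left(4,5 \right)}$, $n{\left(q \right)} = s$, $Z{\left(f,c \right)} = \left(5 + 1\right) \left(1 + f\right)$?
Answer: $103116$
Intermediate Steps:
$s = 0$
$Z{\left(f,c \right)} = 6 + 6 f$ ($Z{\left(f,c \right)} = 6 \left(1 + f\right) = 6 + 6 f$)
$n{\left(q \right)} = 0$
$O = 30$ ($O = 6 + 6 \cdot 4 = 6 + 24 = 30$)
$F{\left(A \right)} = 1 + A^{2} - 8 A$
$\left(F{\left(O \right)} + n{\left(12 \right)}\right) 156 = \left(\left(1 + 30^{2} - 240\right) + 0\right) 156 = \left(\left(1 + 900 - 240\right) + 0\right) 156 = \left(661 + 0\right) 156 = 661 \cdot 156 = 103116$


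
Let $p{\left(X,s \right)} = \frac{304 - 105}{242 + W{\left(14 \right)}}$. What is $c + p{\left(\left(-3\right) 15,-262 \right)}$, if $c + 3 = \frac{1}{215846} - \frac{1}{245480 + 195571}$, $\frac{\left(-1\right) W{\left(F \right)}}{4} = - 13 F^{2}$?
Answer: $- \frac{246747922952839}{82775612359947} \approx -2.9809$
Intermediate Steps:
$W{\left(F \right)} = 52 F^{2}$ ($W{\left(F \right)} = - 4 \left(- 13 F^{2}\right) = 52 F^{2}$)
$c = - \frac{285597057233}{95199094146}$ ($c = -3 + \left(\frac{1}{215846} - \frac{1}{245480 + 195571}\right) = -3 + \left(\frac{1}{215846} - \frac{1}{441051}\right) = -3 + \frac{225205}{95199094146} = - \frac{285597057233}{95199094146} \approx -3.0$)
$p{\left(X,s \right)} = \frac{199}{10434}$ ($p{\left(X,s \right)} = \frac{304 - 105}{242 + 52 \cdot 14^{2}} = \frac{199}{242 + 52 \cdot 196} = \frac{199}{242 + 10192} = \frac{199}{10434}$)
$c + p{\left(\left(-3\right) 15,-262 \right)} = - \frac{285597057233}{95199094146} + \frac{199}{10434} = - \frac{246747922952839}{82775612359947}$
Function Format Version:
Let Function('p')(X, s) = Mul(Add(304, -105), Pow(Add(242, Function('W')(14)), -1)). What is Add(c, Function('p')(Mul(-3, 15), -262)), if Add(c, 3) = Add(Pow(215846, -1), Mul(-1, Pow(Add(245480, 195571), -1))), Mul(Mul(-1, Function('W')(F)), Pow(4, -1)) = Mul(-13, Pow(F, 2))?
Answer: Rational(-246747922952839, 82775612359947) ≈ -2.9809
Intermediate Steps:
Function('W')(F) = Mul(52, Pow(F, 2)) (Function('W')(F) = Mul(-4, Mul(-13, Pow(F, 2))) = Mul(52, Pow(F, 2)))
c = Rational(-285597057233, 95199094146) (c = Add(-3, Add(Pow(215846, -1), Mul(-1, Pow(Add(245480, 195571), -1)))) = Add(-3, Add(Rational(1, 215846), Mul(-1, Pow(441051, -1)))) = Add(-3, Add(Rational(1, 215846), Mul(-1, Rational(1, 441051)))) = Add(-3, Add(Rational(1, 215846), Rational(-1, 441051))) = Add(-3, Rational(225205, 95199094146)) = Rational(-285597057233, 95199094146) ≈ -3.0000)
Function('p')(X, s) = Rational(199, 10434) (Function('p')(X, s) = Mul(Add(304, -105), Pow(Add(242, Mul(52, Pow(14, 2))), -1)) = Mul(199, Pow(Add(242, Mul(52, 196)), -1)) = Mul(199, Pow(Add(242, 10192), -1)) = Mul(199, Pow(10434, -1)) = Mul(199, Rational(1, 10434)) = Rational(199, 10434))
Add(c, Function('p')(Mul(-3, 15), -262)) = Add(Rational(-285597057233, 95199094146), Rational(199, 10434)) = Rational(-246747922952839, 82775612359947)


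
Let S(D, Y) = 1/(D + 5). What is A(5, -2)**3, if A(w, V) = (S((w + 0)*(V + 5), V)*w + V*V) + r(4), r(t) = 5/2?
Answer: 19683/64 ≈ 307.55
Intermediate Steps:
S(D, Y) = 1/(5 + D)
r(t) = 5/2 (r(t) = 5*(1/2) = 5/2)
A(w, V) = 5/2 + V**2 + w/(5 + w*(5 + V)) (A(w, V) = (w/(5 + (w + 0)*(V + 5)) + V*V) + 5/2 = (w/(5 + w*(5 + V)) + V**2) + 5/2 = (V**2 + w/(5 + w*(5 + V))) + 5/2 = 5/2 + V**2 + w/(5 + w*(5 + V)))
A(5, -2)**3 = ((5 + (5 + 2*(-2)**2)*(5 + 5*(5 - 2))/2)/(5 + 5*(5 - 2)))**3 = ((5 + (5 + 2*4)*(5 + 5*3)/2)/(5 + 5*3))**3 = ((5 + (5 + 8)*(5 + 15)/2)/(5 + 15))**3 = ((5 + (1/2)*13*20)/20)**3 = ((5 + 130)/20)**3 = ((1/20)*135)**3 = (27/4)**3 = 19683/64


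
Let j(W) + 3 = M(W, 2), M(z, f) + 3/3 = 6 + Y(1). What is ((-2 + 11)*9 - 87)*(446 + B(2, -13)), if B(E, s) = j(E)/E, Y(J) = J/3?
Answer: -2683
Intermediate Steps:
Y(J) = J/3 (Y(J) = J*(1/3) = J/3)
M(z, f) = 16/3 (M(z, f) = -1 + (6 + (1/3)*1) = -1 + (6 + 1/3) = -1 + 19/3 = 16/3)
j(W) = 7/3 (j(W) = -3 + 16/3 = 7/3)
B(E, s) = 7/(3*E)
((-2 + 11)*9 - 87)*(446 + B(2, -13)) = ((-2 + 11)*9 - 87)*(446 + (7/3)/2) = (9*9 - 87)*(446 + (7/3)*(1/2)) = (81 - 87)*(446 + 7/6) = -6*2683/6 = -2683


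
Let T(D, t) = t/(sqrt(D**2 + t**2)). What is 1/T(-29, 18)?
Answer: sqrt(1165)/18 ≈ 1.8962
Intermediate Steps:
T(D, t) = t/sqrt(D**2 + t**2)
1/T(-29, 18) = 1/(18/sqrt((-29)**2 + 18**2)) = 1/(18/sqrt(841 + 324)) = 1/(18/sqrt(1165)) = 1/(18*(sqrt(1165)/1165)) = 1/(18*sqrt(1165)/1165) = sqrt(1165)/18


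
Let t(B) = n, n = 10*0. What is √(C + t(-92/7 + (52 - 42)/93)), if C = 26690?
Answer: √26690 ≈ 163.37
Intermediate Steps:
n = 0
t(B) = 0
√(C + t(-92/7 + (52 - 42)/93)) = √(26690 + 0) = √26690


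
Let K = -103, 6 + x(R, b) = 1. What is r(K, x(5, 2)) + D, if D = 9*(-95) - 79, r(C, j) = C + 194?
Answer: -843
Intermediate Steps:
x(R, b) = -5 (x(R, b) = -6 + 1 = -5)
r(C, j) = 194 + C
D = -934 (D = -855 - 79 = -934)
r(K, x(5, 2)) + D = (194 - 103) - 934 = 91 - 934 = -843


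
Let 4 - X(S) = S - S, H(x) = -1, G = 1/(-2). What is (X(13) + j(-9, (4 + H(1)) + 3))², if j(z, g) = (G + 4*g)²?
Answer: 4950625/16 ≈ 3.0941e+5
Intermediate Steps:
G = -½ (G = 1*(-½) = -½ ≈ -0.50000)
X(S) = 4 (X(S) = 4 - (S - S) = 4 - 1*0 = 4 + 0 = 4)
j(z, g) = (-½ + 4*g)²
(X(13) + j(-9, (4 + H(1)) + 3))² = (4 + (-1 + 8*((4 - 1) + 3))²/4)² = (4 + (-1 + 8*(3 + 3))²/4)² = (4 + (-1 + 8*6)²/4)² = (4 + (-1 + 48)²/4)² = (4 + (¼)*47²)² = (4 + (¼)*2209)² = (4 + 2209/4)² = (2225/4)² = 4950625/16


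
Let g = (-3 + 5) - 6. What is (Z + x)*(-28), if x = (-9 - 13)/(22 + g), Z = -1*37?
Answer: 9632/9 ≈ 1070.2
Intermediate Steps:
g = -4 (g = 2 - 6 = -4)
Z = -37
x = -11/9 (x = (-9 - 13)/(22 - 4) = -22/18 = -22*1/18 = -11/9 ≈ -1.2222)
(Z + x)*(-28) = (-37 - 11/9)*(-28) = -344/9*(-28) = 9632/9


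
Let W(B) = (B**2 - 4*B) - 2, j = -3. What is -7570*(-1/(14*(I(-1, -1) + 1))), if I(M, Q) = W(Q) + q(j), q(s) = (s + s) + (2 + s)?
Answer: -3785/21 ≈ -180.24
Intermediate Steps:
q(s) = 2 + 3*s (q(s) = 2*s + (2 + s) = 2 + 3*s)
W(B) = -2 + B**2 - 4*B
I(M, Q) = -9 + Q**2 - 4*Q (I(M, Q) = (-2 + Q**2 - 4*Q) + (2 + 3*(-3)) = (-2 + Q**2 - 4*Q) + (2 - 9) = (-2 + Q**2 - 4*Q) - 7 = -9 + Q**2 - 4*Q)
-7570*(-1/(14*(I(-1, -1) + 1))) = -7570*(-1/(14*((-9 + (-1)**2 - 4*(-1)) + 1))) = -7570*(-1/(14*((-9 + 1 + 4) + 1))) = -7570*(-1/(14*(-4 + 1))) = -7570/((-14*(-3))) = -7570/42 = -7570*1/42 = -3785/21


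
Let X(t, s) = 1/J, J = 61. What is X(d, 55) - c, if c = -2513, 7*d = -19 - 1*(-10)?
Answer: 153294/61 ≈ 2513.0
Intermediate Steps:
d = -9/7 (d = (-19 - 1*(-10))/7 = (-19 + 10)/7 = (1/7)*(-9) = -9/7 ≈ -1.2857)
X(t, s) = 1/61
X(d, 55) - c = 1/61 - 1*(-2513) = 1/61 + 2513 = 153294/61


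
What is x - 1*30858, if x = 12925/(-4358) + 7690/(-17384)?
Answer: -584510997049/18939868 ≈ -30861.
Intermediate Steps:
x = -64550305/18939868 (x = 12925*(-1/4358) + 7690*(-1/17384) = -12925/4358 - 3845/8692 = -64550305/18939868 ≈ -3.4082)
x - 1*30858 = -64550305/18939868 - 1*30858 = -64550305/18939868 - 30858 = -584510997049/18939868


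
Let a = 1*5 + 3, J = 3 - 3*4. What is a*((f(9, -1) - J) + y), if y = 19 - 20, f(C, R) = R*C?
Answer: -8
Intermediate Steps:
f(C, R) = C*R
J = -9 (J = 3 - 12 = -9)
y = -1
a = 8 (a = 5 + 3 = 8)
a*((f(9, -1) - J) + y) = 8*((9*(-1) - 1*(-9)) - 1) = 8*((-9 + 9) - 1) = 8*(0 - 1) = 8*(-1) = -8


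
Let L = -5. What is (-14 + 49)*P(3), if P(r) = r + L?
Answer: -70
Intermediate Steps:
P(r) = -5 + r (P(r) = r - 5 = -5 + r)
(-14 + 49)*P(3) = (-14 + 49)*(-5 + 3) = 35*(-2) = -70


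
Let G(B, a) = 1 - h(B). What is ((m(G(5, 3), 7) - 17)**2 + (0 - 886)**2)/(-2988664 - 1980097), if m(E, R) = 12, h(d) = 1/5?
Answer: -785021/4968761 ≈ -0.15799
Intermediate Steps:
h(d) = 1/5 (h(d) = 1*(1/5) = 1/5)
G(B, a) = 4/5 (G(B, a) = 1 - 1*1/5 = 1 - 1/5 = 4/5)
((m(G(5, 3), 7) - 17)**2 + (0 - 886)**2)/(-2988664 - 1980097) = ((12 - 17)**2 + (0 - 886)**2)/(-2988664 - 1980097) = ((-5)**2 + (-886)**2)/(-4968761) = (25 + 784996)*(-1/4968761) = 785021*(-1/4968761) = -785021/4968761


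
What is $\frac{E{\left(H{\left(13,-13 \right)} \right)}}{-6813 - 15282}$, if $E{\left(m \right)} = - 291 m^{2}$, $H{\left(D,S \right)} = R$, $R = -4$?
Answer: $\frac{1552}{7365} \approx 0.21073$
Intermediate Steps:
$H{\left(D,S \right)} = -4$
$\frac{E{\left(H{\left(13,-13 \right)} \right)}}{-6813 - 15282} = \frac{\left(-291\right) \left(-4\right)^{2}}{-6813 - 15282} = \frac{\left(-291\right) 16}{-22095} = \left(-4656\right) \left(- \frac{1}{22095}\right) = \frac{1552}{7365}$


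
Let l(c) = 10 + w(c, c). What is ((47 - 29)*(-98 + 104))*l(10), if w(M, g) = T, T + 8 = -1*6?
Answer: -432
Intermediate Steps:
T = -14 (T = -8 - 1*6 = -8 - 6 = -14)
w(M, g) = -14
l(c) = -4 (l(c) = 10 - 14 = -4)
((47 - 29)*(-98 + 104))*l(10) = ((47 - 29)*(-98 + 104))*(-4) = (18*6)*(-4) = 108*(-4) = -432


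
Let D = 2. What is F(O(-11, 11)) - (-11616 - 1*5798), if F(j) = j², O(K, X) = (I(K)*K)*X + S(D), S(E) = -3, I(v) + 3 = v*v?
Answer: 203964375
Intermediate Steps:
I(v) = -3 + v² (I(v) = -3 + v*v = -3 + v²)
O(K, X) = -3 + K*X*(-3 + K²) (O(K, X) = ((-3 + K²)*K)*X - 3 = (K*(-3 + K²))*X - 3 = K*X*(-3 + K²) - 3 = -3 + K*X*(-3 + K²))
F(O(-11, 11)) - (-11616 - 1*5798) = (-3 - 11*11*(-3 + (-11)²))² - (-11616 - 1*5798) = (-3 - 11*11*(-3 + 121))² - (-11616 - 5798) = (-3 - 11*11*118)² - 1*(-17414) = (-3 - 14278)² + 17414 = (-14281)² + 17414 = 203946961 + 17414 = 203964375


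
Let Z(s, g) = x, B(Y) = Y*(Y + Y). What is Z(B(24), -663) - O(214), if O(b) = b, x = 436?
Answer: 222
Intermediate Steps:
B(Y) = 2*Y² (B(Y) = Y*(2*Y) = 2*Y²)
Z(s, g) = 436
Z(B(24), -663) - O(214) = 436 - 1*214 = 436 - 214 = 222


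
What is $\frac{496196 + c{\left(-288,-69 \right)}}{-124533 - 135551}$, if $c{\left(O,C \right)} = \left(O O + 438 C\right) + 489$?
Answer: $- \frac{549407}{260084} \approx -2.1124$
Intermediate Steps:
$c{\left(O,C \right)} = 489 + O^{2} + 438 C$ ($c{\left(O,C \right)} = \left(O^{2} + 438 C\right) + 489 = 489 + O^{2} + 438 C$)
$\frac{496196 + c{\left(-288,-69 \right)}}{-124533 - 135551} = \frac{496196 + \left(489 + \left(-288\right)^{2} + 438 \left(-69\right)\right)}{-124533 - 135551} = \frac{496196 + \left(489 + 82944 - 30222\right)}{-260084} = \left(496196 + 53211\right) \left(- \frac{1}{260084}\right) = 549407 \left(- \frac{1}{260084}\right) = - \frac{549407}{260084}$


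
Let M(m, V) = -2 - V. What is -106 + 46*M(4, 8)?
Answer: -566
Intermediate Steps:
-106 + 46*M(4, 8) = -106 + 46*(-2 - 1*8) = -106 + 46*(-2 - 8) = -106 + 46*(-10) = -106 - 460 = -566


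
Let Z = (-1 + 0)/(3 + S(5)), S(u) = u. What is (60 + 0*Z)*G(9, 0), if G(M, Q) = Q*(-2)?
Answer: 0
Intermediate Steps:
G(M, Q) = -2*Q
Z = -1/8 (Z = (-1 + 0)/(3 + 5) = -1/8 ≈ -0.12500)
(60 + 0*Z)*G(9, 0) = (60 + 0*(-1/8))*(-2*0) = (60 + 0)*0 = 60*0 = 0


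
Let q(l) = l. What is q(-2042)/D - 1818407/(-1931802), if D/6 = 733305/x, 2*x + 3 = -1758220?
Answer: 289655558531798/708300032805 ≈ 408.94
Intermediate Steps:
x = -1758223/2 (x = -3/2 + (1/2)*(-1758220) = -3/2 - 879110 = -1758223/2 ≈ -8.7911e+5)
D = -8799660/1758223 (D = 6*(733305/(-1758223/2)) = 6*(733305*(-2/1758223)) = 6*(-1466610/1758223) = -8799660/1758223 ≈ -5.0049)
q(-2042)/D - 1818407/(-1931802) = -2042/(-8799660/1758223) - 1818407/(-1931802) = -2042*(-1758223/8799660) - 1818407*(-1/1931802) = 1795145683/4399830 + 1818407/1931802 = 289655558531798/708300032805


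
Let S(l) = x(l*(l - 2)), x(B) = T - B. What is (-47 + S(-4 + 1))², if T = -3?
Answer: 4225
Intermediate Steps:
x(B) = -3 - B
S(l) = -3 - l*(-2 + l) (S(l) = -3 - l*(l - 2) = -3 - l*(-2 + l))
(-47 + S(-4 + 1))² = (-47 + (-3 - (-4 + 1)*(-2 + (-4 + 1))))² = (-47 + (-3 - 1*(-3)*(-2 - 3)))² = (-47 + (-3 - 1*(-3)*(-5)))² = (-47 + (-3 - 15))² = (-47 - 18)² = (-65)² = 4225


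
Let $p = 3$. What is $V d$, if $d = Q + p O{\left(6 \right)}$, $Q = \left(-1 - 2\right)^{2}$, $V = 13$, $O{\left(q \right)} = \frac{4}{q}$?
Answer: $143$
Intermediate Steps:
$Q = 9$ ($Q = \left(-3\right)^{2} = 9$)
$d = 11$ ($d = 9 + 3 \cdot \frac{4}{6} = 9 + 3 \cdot 4 \cdot \frac{1}{6} = 9 + 3 \cdot \frac{2}{3} = 9 + 2 = 11$)
$V d = 13 \cdot 11 = 143$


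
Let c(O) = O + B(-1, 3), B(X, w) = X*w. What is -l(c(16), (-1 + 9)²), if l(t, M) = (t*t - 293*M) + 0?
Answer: 18583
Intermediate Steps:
c(O) = -3 + O (c(O) = O - 1*3 = O - 3 = -3 + O)
l(t, M) = t² - 293*M (l(t, M) = (t² - 293*M) + 0 = t² - 293*M)
-l(c(16), (-1 + 9)²) = -((-3 + 16)² - 293*(-1 + 9)²) = -(13² - 293*8²) = -(169 - 293*64) = -(169 - 18752) = -1*(-18583) = 18583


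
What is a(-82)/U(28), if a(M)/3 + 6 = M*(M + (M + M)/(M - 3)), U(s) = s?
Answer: 836373/1190 ≈ 702.83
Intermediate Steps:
a(M) = -18 + 3*M*(M + 2*M/(-3 + M)) (a(M) = -18 + 3*(M*(M + (M + M)/(M - 3))) = -18 + 3*(M*(M + (2*M)/(-3 + M))) = -18 + 3*(M*(M + 2*M/(-3 + M))) = -18 + 3*M*(M + 2*M/(-3 + M)))
a(-82)/U(28) = (3*(18 + (-82)³ - 1*(-82)² - 6*(-82))/(-3 - 82))/28 = (3*(18 - 551368 - 1*6724 + 492)/(-85))*(1/28) = (3*(-1/85)*(18 - 551368 - 6724 + 492))*(1/28) = (3*(-1/85)*(-557582))*(1/28) = (1672746/85)*(1/28) = 836373/1190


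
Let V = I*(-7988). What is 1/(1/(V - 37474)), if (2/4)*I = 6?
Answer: -133330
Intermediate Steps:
I = 12 (I = 2*6 = 12)
V = -95856 (V = 12*(-7988) = -95856)
1/(1/(V - 37474)) = 1/(1/(-95856 - 37474)) = 1/(1/(-133330)) = 1/(-1/133330) = -133330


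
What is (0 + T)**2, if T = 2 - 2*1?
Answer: 0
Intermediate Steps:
T = 0 (T = 2 - 2 = 0)
(0 + T)**2 = (0 + 0)**2 = 0**2 = 0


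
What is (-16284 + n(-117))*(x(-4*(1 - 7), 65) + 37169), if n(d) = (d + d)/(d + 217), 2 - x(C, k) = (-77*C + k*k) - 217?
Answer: -28510052487/50 ≈ -5.7020e+8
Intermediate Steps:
x(C, k) = 219 - k² + 77*C (x(C, k) = 2 - ((-77*C + k*k) - 217) = 2 - ((-77*C + k²) - 217) = 2 - ((k² - 77*C) - 217) = 2 - (-217 + k² - 77*C) = 2 + (217 - k² + 77*C) = 219 - k² + 77*C)
n(d) = 2*d/(217 + d) (n(d) = (2*d)/(217 + d) = 2*d/(217 + d))
(-16284 + n(-117))*(x(-4*(1 - 7), 65) + 37169) = (-16284 + 2*(-117)/(217 - 117))*((219 - 1*65² + 77*(-4*(1 - 7))) + 37169) = (-16284 + 2*(-117)/100)*((219 - 1*4225 + 77*(-4*(-6))) + 37169) = (-16284 + 2*(-117)*(1/100))*((219 - 4225 + 77*24) + 37169) = (-16284 - 117/50)*((219 - 4225 + 1848) + 37169) = -814317*(-2158 + 37169)/50 = -814317/50*35011 = -28510052487/50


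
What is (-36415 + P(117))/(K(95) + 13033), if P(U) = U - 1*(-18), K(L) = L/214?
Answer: -7763920/2789157 ≈ -2.7836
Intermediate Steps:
K(L) = L/214 (K(L) = L*(1/214) = L/214)
P(U) = 18 + U (P(U) = U + 18 = 18 + U)
(-36415 + P(117))/(K(95) + 13033) = (-36415 + (18 + 117))/((1/214)*95 + 13033) = (-36415 + 135)/(95/214 + 13033) = -36280/2789157/214 = -36280*214/2789157 = -7763920/2789157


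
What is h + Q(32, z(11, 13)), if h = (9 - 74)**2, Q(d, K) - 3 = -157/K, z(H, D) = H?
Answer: 46351/11 ≈ 4213.7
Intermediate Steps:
Q(d, K) = 3 - 157/K
h = 4225 (h = (-65)**2 = 4225)
h + Q(32, z(11, 13)) = 4225 + (3 - 157/11) = 4225 - 124/11 = 46351/11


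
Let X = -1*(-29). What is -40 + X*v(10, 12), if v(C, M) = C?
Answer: 250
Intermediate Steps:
X = 29
-40 + X*v(10, 12) = -40 + 29*10 = -40 + 290 = 250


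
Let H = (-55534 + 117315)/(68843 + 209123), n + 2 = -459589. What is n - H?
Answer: -127750733687/277966 ≈ -4.5959e+5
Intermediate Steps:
n = -459591 (n = -2 - 459589 = -459591)
H = 61781/277966 ≈ 0.22226
n - H = -459591 - 1*61781/277966 = -459591 - 61781/277966 = -127750733687/277966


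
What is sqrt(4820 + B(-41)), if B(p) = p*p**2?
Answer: I*sqrt(64101) ≈ 253.18*I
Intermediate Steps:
B(p) = p**3
sqrt(4820 + B(-41)) = sqrt(4820 + (-41)**3) = sqrt(4820 - 68921) = sqrt(-64101) = I*sqrt(64101)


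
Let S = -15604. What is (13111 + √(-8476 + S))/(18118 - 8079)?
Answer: 13111/10039 + 4*I*√1505/10039 ≈ 1.306 + 0.015457*I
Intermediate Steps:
(13111 + √(-8476 + S))/(18118 - 8079) = (13111 + √(-8476 - 15604))/(18118 - 8079) = (13111 + √(-24080))/10039 = (13111 + 4*I*√1505)*(1/10039) = 13111/10039 + 4*I*√1505/10039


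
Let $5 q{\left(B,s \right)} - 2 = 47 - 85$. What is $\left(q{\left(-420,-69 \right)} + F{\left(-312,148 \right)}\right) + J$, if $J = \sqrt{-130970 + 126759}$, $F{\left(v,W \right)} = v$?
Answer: $- \frac{1596}{5} + i \sqrt{4211} \approx -319.2 + 64.892 i$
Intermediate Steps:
$q{\left(B,s \right)} = - \frac{36}{5}$ ($q{\left(B,s \right)} = \frac{2}{5} + \frac{47 - 85}{5} = \frac{2}{5} + \frac{1}{5} \left(-38\right) = \frac{2}{5} - \frac{38}{5} = - \frac{36}{5}$)
$J = i \sqrt{4211}$ ($J = \sqrt{-4211} = i \sqrt{4211} \approx 64.892 i$)
$\left(q{\left(-420,-69 \right)} + F{\left(-312,148 \right)}\right) + J = \left(- \frac{36}{5} - 312\right) + i \sqrt{4211} = - \frac{1596}{5} + i \sqrt{4211}$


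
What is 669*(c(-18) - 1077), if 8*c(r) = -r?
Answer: -2876031/4 ≈ -7.1901e+5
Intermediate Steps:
c(r) = -r/8 (c(r) = (-r)/8 = -r/8)
669*(c(-18) - 1077) = 669*(-⅛*(-18) - 1077) = 669*(9/4 - 1077) = 669*(-4299/4) = -2876031/4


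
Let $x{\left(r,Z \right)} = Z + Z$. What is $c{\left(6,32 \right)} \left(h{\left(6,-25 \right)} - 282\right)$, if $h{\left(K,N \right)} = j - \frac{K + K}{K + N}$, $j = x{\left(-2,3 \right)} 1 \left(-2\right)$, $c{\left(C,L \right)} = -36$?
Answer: $\frac{200664}{19} \approx 10561.0$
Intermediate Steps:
$x{\left(r,Z \right)} = 2 Z$
$j = -12$ ($j = 2 \cdot 3 \cdot 1 \left(-2\right) = 6 \cdot 1 \left(-2\right) = 6 \left(-2\right) = -12$)
$h{\left(K,N \right)} = -12 - \frac{2 K}{K + N}$ ($h{\left(K,N \right)} = -12 - \frac{K + K}{K + N} = -12 - \frac{2 K}{K + N}$)
$c{\left(6,32 \right)} \left(h{\left(6,-25 \right)} - 282\right) = - 36 \left(\frac{2 \left(\left(-7\right) 6 - -150\right)}{6 - 25} - 282\right) = - 36 \left(\frac{2 \left(-42 + 150\right)}{-19} - 282\right) = - 36 \left(2 \left(- \frac{1}{19}\right) 108 - 282\right) = - 36 \left(- \frac{216}{19} - 282\right) = \left(-36\right) \left(- \frac{5574}{19}\right) = \frac{200664}{19}$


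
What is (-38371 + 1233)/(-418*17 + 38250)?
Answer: -18569/15572 ≈ -1.1925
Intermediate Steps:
(-38371 + 1233)/(-418*17 + 38250) = -37138/(-7106 + 38250) = -37138/31144 = -37138*1/31144 = -18569/15572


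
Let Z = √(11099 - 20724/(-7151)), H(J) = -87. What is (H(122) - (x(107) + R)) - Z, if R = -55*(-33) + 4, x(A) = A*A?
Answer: -13355 - 11*√4691864063/7151 ≈ -13460.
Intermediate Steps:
x(A) = A²
R = 1819 (R = 1815 + 4 = 1819)
Z = 11*√4691864063/7151 (Z = √(11099 - 20724*(-1/7151)) = √(11099 + 20724/7151) = √(79389673/7151) = 11*√4691864063/7151 ≈ 105.37)
(H(122) - (x(107) + R)) - Z = (-87 - (107² + 1819)) - 11*√4691864063/7151 = (-87 - (11449 + 1819)) - 11*√4691864063/7151 = (-87 - 1*13268) - 11*√4691864063/7151 = (-87 - 13268) - 11*√4691864063/7151 = -13355 - 11*√4691864063/7151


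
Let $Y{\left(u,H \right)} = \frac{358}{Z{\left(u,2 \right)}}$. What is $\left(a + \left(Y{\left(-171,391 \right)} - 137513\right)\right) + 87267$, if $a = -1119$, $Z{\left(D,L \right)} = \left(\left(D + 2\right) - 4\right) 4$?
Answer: $- \frac{17772469}{346} \approx -51366.0$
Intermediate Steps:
$Z{\left(D,L \right)} = -8 + 4 D$ ($Z{\left(D,L \right)} = \left(\left(2 + D\right) - 4\right) 4 = \left(-2 + D\right) 4 = -8 + 4 D$)
$Y{\left(u,H \right)} = \frac{358}{-8 + 4 u}$
$\left(a + \left(Y{\left(-171,391 \right)} - 137513\right)\right) + 87267 = \left(-1119 + \left(\frac{179}{2 \left(-2 - 171\right)} - 137513\right)\right) + 87267 = \left(-1119 - \left(137513 - \frac{179}{2 \left(-173\right)}\right)\right) + 87267 = \left(-1119 + \left(\frac{179}{2} \left(- \frac{1}{173}\right) - 137513\right)\right) + 87267 = \left(-1119 - \frac{47579677}{346}\right) + 87267 = - \frac{47966851}{346} + 87267 = - \frac{17772469}{346}$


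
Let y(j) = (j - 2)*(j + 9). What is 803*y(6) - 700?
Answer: 47480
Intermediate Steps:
y(j) = (-2 + j)*(9 + j)
803*y(6) - 700 = 803*(-18 + 6² + 7*6) - 700 = 803*(-18 + 36 + 42) - 700 = 803*60 - 700 = 48180 - 700 = 47480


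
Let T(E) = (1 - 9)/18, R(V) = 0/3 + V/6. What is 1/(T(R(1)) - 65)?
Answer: -9/589 ≈ -0.015280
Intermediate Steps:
R(V) = V/6 (R(V) = 0*(⅓) + V*(⅙) = 0 + V/6 = V/6)
T(E) = -4/9 (T(E) = -8*1/18 = -4/9)
1/(T(R(1)) - 65) = 1/(-4/9 - 65) = 1/(-589/9) = -9/589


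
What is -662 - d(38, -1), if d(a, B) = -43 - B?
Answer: -620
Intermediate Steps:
-662 - d(38, -1) = -662 - (-43 - 1*(-1)) = -662 - (-43 + 1) = -662 - 1*(-42) = -662 + 42 = -620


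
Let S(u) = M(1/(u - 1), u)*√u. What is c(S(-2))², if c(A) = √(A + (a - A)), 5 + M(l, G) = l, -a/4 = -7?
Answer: 28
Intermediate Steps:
a = 28 (a = -4*(-7) = 28)
M(l, G) = -5 + l
S(u) = √u*(-5 + 1/(-1 + u)) (S(u) = (-5 + 1/(u - 1))*√u = (-5 + 1/(-1 + u))*√u = √u*(-5 + 1/(-1 + u)))
c(A) = 2*√7 (c(A) = √(A + (28 - A)) = √28 = 2*√7)
c(S(-2))² = (2*√7)² = 28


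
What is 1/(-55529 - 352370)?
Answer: -1/407899 ≈ -2.4516e-6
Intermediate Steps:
1/(-55529 - 352370) = 1/(-407899) = -1/407899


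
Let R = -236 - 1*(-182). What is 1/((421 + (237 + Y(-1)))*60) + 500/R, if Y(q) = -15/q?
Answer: -3364991/363420 ≈ -9.2592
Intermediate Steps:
R = -54 (R = -236 + 182 = -54)
1/((421 + (237 + Y(-1)))*60) + 500/R = 1/((421 + (237 - 15/(-1)))*60) + 500/(-54) = (1/60)/(421 + (237 - 15*(-1))) + 500*(-1/54) = (1/60)/(421 + (237 + 15)) - 250/27 = (1/60)/(421 + 252) - 250/27 = (1/60)/673 - 250/27 = (1/673)*(1/60) - 250/27 = 1/40380 - 250/27 = -3364991/363420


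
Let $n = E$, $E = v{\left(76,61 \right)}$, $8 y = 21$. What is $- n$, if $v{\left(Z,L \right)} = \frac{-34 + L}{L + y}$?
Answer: $- \frac{216}{509} \approx -0.42436$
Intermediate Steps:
$y = \frac{21}{8}$ ($y = \frac{1}{8} \cdot 21 = \frac{21}{8} \approx 2.625$)
$v{\left(Z,L \right)} = \frac{-34 + L}{\frac{21}{8} + L}$ ($v{\left(Z,L \right)} = \frac{-34 + L}{L + \frac{21}{8}} = \frac{-34 + L}{\frac{21}{8} + L}$)
$E = \frac{216}{509}$ ($E = \frac{8 \left(-34 + 61\right)}{21 + 8 \cdot 61} = 8 \frac{1}{21 + 488} \cdot 27 = 8 \cdot \frac{1}{509} \cdot 27 = \frac{216}{509} \approx 0.42436$)
$n = \frac{216}{509} \approx 0.42436$
$- n = \left(-1\right) \frac{216}{509} = - \frac{216}{509}$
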